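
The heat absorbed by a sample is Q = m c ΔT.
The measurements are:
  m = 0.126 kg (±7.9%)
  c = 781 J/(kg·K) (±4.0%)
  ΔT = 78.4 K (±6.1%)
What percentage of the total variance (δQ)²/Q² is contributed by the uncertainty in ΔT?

(δQ/Q)² = (1·δm/m)² + (1·δc/c)² + (1·δΔT/ΔT)²
  m term: (1×0.0790)² = 0.00624
  c term: (1×0.0400)² = 0.00160
  ΔT term: (1×0.0610)² = 0.00372
Total = 0.0116. Share from ΔT = 0.00372/0.0116 = 0.322.

32.2%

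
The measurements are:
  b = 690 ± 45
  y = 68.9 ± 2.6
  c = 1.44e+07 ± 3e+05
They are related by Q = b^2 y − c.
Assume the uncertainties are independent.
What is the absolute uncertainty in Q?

Let p = b^2·y = 3.28e+07. δp/p = √((2·δb/b)² + (1·δy/y)²) = √(0.0170 + 0.00142) = 0.136, so δp = 4.45e+06.
Q = p − c: δQ = √(δp² + δc²) = √(1.98e+13 + 9e+10) = 4.46e+06

4.46e+06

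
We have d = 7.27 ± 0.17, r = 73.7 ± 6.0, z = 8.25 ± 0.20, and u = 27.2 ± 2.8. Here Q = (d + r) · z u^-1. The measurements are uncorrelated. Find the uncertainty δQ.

Let w = d + r = 81.0. δw = √(δd² + δr²) = √(0.0289 + 36.0) = 6.00, so δw/w = 0.0741.
Q is then a monomial in w, z, u:
δQ/Q = √((δw/w)² + (1·δz/z)² + (-1·δu/u)²) = √(0.00550 + 0.000588 + 0.0106) = 0.129
Q = 24.6, so δQ = 0.129 × 24.6 = 3.17.

3.17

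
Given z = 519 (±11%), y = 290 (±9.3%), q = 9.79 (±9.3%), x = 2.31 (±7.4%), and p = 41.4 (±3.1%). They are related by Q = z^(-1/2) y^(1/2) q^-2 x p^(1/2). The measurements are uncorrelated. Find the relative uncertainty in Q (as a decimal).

For a monomial Q ∝ z^(-1/2), y^(1/2), q^-2, x, p^(1/2), fractional errors add in quadrature:
  (−½·δz/z)² = (-0.5×0.110)² = 0.00302;  (½·δy/y)² = (0.5×0.0930)² = 0.00216;  (-2·δq/q)² = (-2×0.0930)² = 0.0346;  (1·δx/x)² = (1×0.0740)² = 0.00548;  (½·δp/p)² = (0.5×0.0310)² = 0.000240
δQ/Q = √(0.0455) = 0.213

0.213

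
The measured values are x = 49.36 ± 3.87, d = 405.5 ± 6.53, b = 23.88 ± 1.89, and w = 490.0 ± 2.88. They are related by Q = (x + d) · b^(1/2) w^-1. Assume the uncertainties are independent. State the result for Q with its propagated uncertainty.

Let u = x + d = 454.9. δu = √(δx² + δd²) = √(15.0 + 42.6) = 7.59, so δu/u = 0.0167.
Q is then a monomial in u, b, w:
δQ/Q = √((δu/u)² + (½·δb/b)² + (-1·δw/w)²) = √(0.000278 + 0.00157 + 3.45e-05) = 0.0433
Q = 4.536, so δQ = 0.0433 × 4.536 = 0.197.

4.536 ± 0.197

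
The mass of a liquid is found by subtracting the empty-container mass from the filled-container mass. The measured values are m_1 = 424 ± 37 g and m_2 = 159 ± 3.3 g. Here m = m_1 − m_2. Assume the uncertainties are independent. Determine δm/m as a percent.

Each term contributes (cᵢ δxᵢ)² to (δm)²:
  (δm_1)² = 1370;  (δm_2)² = 10.9
δm = √(1380) = 37.1 g
m = 265 g, so δm/m = 37.1/265 = 0.140.

14.0%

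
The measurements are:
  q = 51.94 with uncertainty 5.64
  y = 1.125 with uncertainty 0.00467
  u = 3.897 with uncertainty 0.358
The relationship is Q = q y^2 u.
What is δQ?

Q is a product of powers, so relative uncertainties combine in quadrature:
  (1·δq/q)² = (1×0.109)² = 0.0118;  (2·δy/y)² = (2×0.00415)² = 6.89e-05;  (1·δu/u)² = (1×0.0919)² = 0.00844
δQ/Q = √(0.0203) = 0.142
Q = 256.2, so δQ = 0.142 × 256.2 = 36.5.

36.5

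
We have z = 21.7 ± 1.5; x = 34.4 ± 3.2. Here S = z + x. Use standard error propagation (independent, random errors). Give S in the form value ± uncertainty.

56.1 ± 3.53

Absolute uncertainties add in quadrature for a linear combination:
  (δz)² = 2.25;  (δx)² = 10.2
δS = √(12.5) = 3.53
S = 56.1.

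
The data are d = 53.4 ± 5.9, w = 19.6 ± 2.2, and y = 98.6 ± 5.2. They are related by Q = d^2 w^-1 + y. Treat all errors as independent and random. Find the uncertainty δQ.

36.4

Let p = d^2·w^-1 = 145. δp/p = √((2·δd/d)² + (-1·δw/w)²) = √(0.0488 + 0.0126) = 0.248, so δp = 36.1.
Q = p + y: δQ = √(δp² + δy²) = √(1300 + 27.0) = 36.4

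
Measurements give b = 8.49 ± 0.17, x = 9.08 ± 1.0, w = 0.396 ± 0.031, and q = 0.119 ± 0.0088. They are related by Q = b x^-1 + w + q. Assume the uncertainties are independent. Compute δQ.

Let p = b·x^-1 = 0.935. δp/p = √((1·δb/b)² + (-1·δx/x)²) = √(0.000401 + 0.0121) = 0.112, so δp = 0.105.
Q = p + w + q: δQ = √(δp² + δw² + δq²) = √(0.0110 + 0.000961 + 7.74e-05) = 0.110

0.110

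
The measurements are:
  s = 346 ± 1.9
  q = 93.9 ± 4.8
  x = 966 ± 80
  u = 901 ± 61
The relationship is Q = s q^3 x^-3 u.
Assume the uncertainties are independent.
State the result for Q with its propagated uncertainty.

286 ± 85.8

Q is a product of powers, so relative uncertainties combine in quadrature:
  (1·δs/s)² = (1×0.00549)² = 3.02e-05;  (3·δq/q)² = (3×0.0511)² = 0.0235;  (-3·δx/x)² = (-3×0.0828)² = 0.0617;  (1·δu/u)² = (1×0.0677)² = 0.00458
δQ/Q = √(0.0899) = 0.300
Q = 286, so δQ = 0.300 × 286 = 85.8.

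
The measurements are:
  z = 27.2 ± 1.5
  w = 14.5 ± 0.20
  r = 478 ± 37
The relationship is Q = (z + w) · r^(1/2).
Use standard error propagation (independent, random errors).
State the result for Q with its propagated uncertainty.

Let u = z + w = 41.7. δu = √(δz² + δw²) = √(2.25 + 0.0400) = 1.51, so δu/u = 0.0363.
Q is then a monomial in u, r:
δQ/Q = √((δu/u)² + (½·δr/r)²) = √(0.00132 + 0.00150) = 0.0531
Q = 912, so δQ = 0.0531 × 912 = 48.4.

912 ± 48.4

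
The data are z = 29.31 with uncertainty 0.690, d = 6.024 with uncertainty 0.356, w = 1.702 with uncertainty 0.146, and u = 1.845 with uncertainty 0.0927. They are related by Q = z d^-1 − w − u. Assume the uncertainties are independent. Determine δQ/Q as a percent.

Let p = z·d^-1 = 4.866. δp/p = √((1·δz/z)² + (-1·δd/d)²) = √(0.000554 + 0.00349) = 0.0636, so δp = 0.310.
Q = p − w − u: δQ = √(δp² + δw² + δu²) = √(0.0958 + 0.0213 + 0.00859) = 0.355
Q = 1.319, so δQ/Q = 0.355/1.319 = 0.269.

26.9%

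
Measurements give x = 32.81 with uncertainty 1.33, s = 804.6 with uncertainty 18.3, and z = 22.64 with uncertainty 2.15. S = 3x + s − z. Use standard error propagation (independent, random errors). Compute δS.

18.9

Sums and differences: (δS)² = Σ (cᵢ δxᵢ)².
  (3·δx)² = 15.9;  (δs)² = 335;  (δz)² = 4.62
δS = √(355) = 18.9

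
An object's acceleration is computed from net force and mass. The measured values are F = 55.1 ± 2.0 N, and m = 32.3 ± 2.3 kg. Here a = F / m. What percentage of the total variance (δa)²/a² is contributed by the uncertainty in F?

20.6%

(δa/a)² = (1·δF/F)² + (-1·δm/m)²
  F term: (1×0.0363)² = 0.00132
  m term: (-1×0.0712)² = 0.00507
Total = 0.00639. Share from F = 0.00132/0.00639 = 0.206.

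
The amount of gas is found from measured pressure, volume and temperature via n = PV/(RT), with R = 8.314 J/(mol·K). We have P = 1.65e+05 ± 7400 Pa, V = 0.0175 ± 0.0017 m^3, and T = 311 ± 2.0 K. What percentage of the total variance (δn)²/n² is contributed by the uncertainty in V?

(δn/n)² = (1·δP/P)² + (1·δV/V)² + (-1·δT/T)²
  P term: (1×0.0448)² = 0.00201
  V term: (1×0.0971)² = 0.00944
  T term: (-1×0.00643)² = 4.14e-05
Total = 0.0115. Share from V = 0.00944/0.0115 = 0.821.

82.1%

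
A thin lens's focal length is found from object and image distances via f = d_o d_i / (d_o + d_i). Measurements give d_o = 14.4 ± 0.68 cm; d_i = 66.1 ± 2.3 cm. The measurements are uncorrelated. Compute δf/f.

0.0393

∂f/∂d_o = (d_i/(d_o+d_i))² = 0.674;  ∂f/∂d_i = (d_o/(d_o+d_i))² = 0.0320
δf = √((∂f/∂d_o · δd_o)² + (∂f/∂d_i · δd_i)²) = √(0.210 + 0.00542) = 0.464 cm
f = 11.8 cm, so δf/f = 0.464/11.8 = 0.0393.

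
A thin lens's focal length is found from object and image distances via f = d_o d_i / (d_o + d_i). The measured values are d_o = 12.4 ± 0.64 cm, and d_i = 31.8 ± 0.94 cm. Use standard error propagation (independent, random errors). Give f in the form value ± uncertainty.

∂f/∂d_o = (d_i/(d_o+d_i))² = 0.518;  ∂f/∂d_i = (d_o/(d_o+d_i))² = 0.0787
δf = √((∂f/∂d_o · δd_o)² + (∂f/∂d_i · δd_i)²) = √(0.110 + 0.00547) = 0.339 cm
f = 8.92 cm.

8.92 ± 0.339 cm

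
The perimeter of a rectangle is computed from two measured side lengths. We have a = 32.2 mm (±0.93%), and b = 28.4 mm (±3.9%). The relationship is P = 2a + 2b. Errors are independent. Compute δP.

2.29 mm

Sums and differences: (δP)² = Σ (cᵢ δxᵢ)².
  (2·δa)² = 0.359;  (2·δb)² = 4.91
δP = √(5.27) = 2.29 mm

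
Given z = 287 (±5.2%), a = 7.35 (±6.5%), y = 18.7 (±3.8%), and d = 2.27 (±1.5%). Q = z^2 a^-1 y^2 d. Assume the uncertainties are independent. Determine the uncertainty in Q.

Products/powers → add relative errors in quadrature, weighted by exponent:
  (2·δz/z)² = (2×0.0520)² = 0.0108;  (-1·δa/a)² = (-1×0.0650)² = 0.00423;  (2·δy/y)² = (2×0.0380)² = 0.00578;  (1·δd/d)² = (1×0.0150)² = 0.000225
δQ/Q = √(0.0210) = 0.145
Q = 8.9e+06, so δQ = 0.145 × 8.9e+06 = 1.29e+06.

1.29e+06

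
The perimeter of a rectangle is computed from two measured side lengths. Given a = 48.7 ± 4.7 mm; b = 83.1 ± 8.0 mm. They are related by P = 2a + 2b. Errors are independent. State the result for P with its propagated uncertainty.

For a sum/difference, combine absolute errors in quadrature:
  (2·δa)² = 88.4;  (2·δb)² = 256
δP = √(344) = 18.6 mm
P = 264 mm.

264 ± 18.6 mm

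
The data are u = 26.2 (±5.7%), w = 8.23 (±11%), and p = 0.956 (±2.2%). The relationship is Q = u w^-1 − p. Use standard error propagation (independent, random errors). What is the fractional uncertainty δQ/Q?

0.177

Let h = u·w^-1 = 3.18. δh/h = √((1·δu/u)² + (-1·δw/w)²) = √(0.00325 + 0.0121) = 0.124, so δh = 0.394.
Q = h − p: δQ = √(δh² + δp²) = √(0.156 + 0.000442) = 0.395
Q = 2.23, so δQ/Q = 0.395/2.23 = 0.177.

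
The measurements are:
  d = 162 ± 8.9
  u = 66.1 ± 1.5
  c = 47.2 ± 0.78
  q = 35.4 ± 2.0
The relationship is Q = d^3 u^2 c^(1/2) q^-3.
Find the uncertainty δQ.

6.93e+05

Relative error in a monomial: (δQ/Q)² = Σ (nᵢ · δxᵢ/xᵢ)².
  (3·δd/d)² = (3×0.0549)² = 0.0272;  (2·δu/u)² = (2×0.0227)² = 0.00206;  (½·δc/c)² = (0.5×0.0165)² = 6.83e-05;  (-3·δq/q)² = (-3×0.0565)² = 0.0287
δQ/Q = √(0.0580) = 0.241
Q = 2.88e+06, so δQ = 0.241 × 2.88e+06 = 6.93e+05.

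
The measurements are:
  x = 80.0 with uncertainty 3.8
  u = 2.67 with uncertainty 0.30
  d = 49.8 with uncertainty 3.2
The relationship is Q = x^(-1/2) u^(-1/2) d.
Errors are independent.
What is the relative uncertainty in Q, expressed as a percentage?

8.86%

Each factor contributes (exponent × relative error)² to (δQ/Q)²:
  (−½·δx/x)² = (-0.5×0.0475)² = 0.000564;  (−½·δu/u)² = (-0.5×0.112)² = 0.00316;  (1·δd/d)² = (1×0.0643)² = 0.00413
δQ/Q = √(0.00785) = 0.0886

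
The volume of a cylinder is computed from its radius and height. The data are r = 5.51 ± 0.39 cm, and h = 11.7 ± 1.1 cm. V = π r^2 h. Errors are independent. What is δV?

Since V is a product/quotient, work with relative uncertainties:
  (2·δr/r)² = (2×0.0708)² = 0.0200;  (1·δh/h)² = (1×0.0940)² = 0.00884
δV/V = √(0.0289) = 0.170
V = 1120 cm^3, so δV = 0.170 × 1120 = 190 cm^3.

190 cm^3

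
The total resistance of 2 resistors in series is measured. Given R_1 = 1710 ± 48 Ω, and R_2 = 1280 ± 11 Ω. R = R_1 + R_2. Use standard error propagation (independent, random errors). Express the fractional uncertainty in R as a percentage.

1.65%

For a sum/difference, combine absolute errors in quadrature:
  (δR_1)² = 2300;  (δR_2)² = 121
δR = √(2420) = 49.2 Ω
R = 2990 Ω, so δR/R = 49.2/2990 = 0.0165.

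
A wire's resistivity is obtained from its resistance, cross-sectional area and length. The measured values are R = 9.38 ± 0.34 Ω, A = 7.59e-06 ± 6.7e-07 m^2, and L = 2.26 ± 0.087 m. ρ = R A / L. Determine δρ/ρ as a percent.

10.3%

Since ρ is a product/quotient, work with relative uncertainties:
  (1·δR/R)² = (1×0.0362)² = 0.00131;  (1·δA/A)² = (1×0.0883)² = 0.00779;  (-1·δL/L)² = (-1×0.0385)² = 0.00148
δρ/ρ = √(0.0106) = 0.103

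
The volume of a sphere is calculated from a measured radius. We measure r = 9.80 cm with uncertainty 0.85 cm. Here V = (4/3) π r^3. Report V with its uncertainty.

V ∝ r^3, so δV/V = |3| · δr/r = 3 × 0.0867 = 0.260.
V = 3940 cm^3, so δV = 0.260 × 3940 = 1030 cm^3.

3940 ± 1030 cm^3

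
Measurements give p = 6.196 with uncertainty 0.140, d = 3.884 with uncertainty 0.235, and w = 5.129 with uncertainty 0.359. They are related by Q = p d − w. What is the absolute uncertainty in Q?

1.60

Let h = p·d = 24.07. δh/h = √((1·δp/p)² + (1·δd/d)²) = √(0.000511 + 0.00366) = 0.0646, so δh = 1.55.
Q = h − w: δQ = √(δh² + δw²) = √(2.42 + 0.129) = 1.60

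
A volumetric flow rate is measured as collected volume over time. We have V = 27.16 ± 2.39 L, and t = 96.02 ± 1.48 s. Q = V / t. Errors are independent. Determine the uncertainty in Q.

Each factor contributes (exponent × relative error)² to (δQ/Q)²:
  (1·δV/V)² = (1×0.0880)² = 0.00774;  (-1·δt/t)² = (-1×0.0154)² = 0.000238
δQ/Q = √(0.00798) = 0.0893
Q = 0.2829 L/s, so δQ = 0.0893 × 0.2829 = 0.0253 L/s.

0.0253 L/s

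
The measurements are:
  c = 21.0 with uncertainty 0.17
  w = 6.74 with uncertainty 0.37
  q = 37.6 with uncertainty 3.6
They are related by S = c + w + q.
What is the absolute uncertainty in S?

Sums and differences: (δS)² = Σ (cᵢ δxᵢ)².
  (δc)² = 0.0289;  (δw)² = 0.137;  (δq)² = 13.0
δS = √(13.1) = 3.62

3.62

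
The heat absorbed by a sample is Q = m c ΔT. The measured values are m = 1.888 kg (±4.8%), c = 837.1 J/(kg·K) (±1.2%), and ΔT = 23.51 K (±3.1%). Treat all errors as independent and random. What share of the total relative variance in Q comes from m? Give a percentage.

(δQ/Q)² = (1·δm/m)² + (1·δc/c)² + (1·δΔT/ΔT)²
  m term: (1×0.0480)² = 0.00230
  c term: (1×0.0120)² = 0.000144
  ΔT term: (1×0.0310)² = 0.000961
Total = 0.00341. Share from m = 0.00230/0.00341 = 0.676.

67.6%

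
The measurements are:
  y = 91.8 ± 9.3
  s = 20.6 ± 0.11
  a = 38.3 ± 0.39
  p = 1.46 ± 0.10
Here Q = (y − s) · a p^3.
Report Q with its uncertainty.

Let u = y − s = 71.2. δu = √(δy² + δs²) = √(86.5 + 0.0121) = 9.30, so δu/u = 0.131.
Q is then a monomial in u, a, p:
δQ/Q = √((δu/u)² + (1·δa/a)² + (3·δp/p)²) = √(0.0171 + 0.000104 + 0.0422) = 0.244
Q = 8490, so δQ = 0.244 × 8490 = 2070.

8490 ± 2070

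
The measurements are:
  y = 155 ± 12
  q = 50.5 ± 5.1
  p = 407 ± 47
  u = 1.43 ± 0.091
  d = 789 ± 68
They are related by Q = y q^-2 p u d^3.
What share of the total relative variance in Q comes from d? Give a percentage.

51.0%

(δQ/Q)² = (1·δy/y)² + (-2·δq/q)² + (1·δp/p)² + (1·δu/u)² + (3·δd/d)²
  y term: (1×0.0774)² = 0.00599
  q term: (-2×0.101)² = 0.0408
  p term: (1×0.115)² = 0.0133
  u term: (1×0.0636)² = 0.00405
  d term: (3×0.0862)² = 0.0669
Total = 0.131. Share from d = 0.0669/0.131 = 0.510.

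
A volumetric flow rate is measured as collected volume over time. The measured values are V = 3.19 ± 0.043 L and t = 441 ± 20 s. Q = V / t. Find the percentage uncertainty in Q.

4.73%

Products/powers → add relative errors in quadrature, weighted by exponent:
  (1·δV/V)² = (1×0.0135)² = 0.000182;  (-1·δt/t)² = (-1×0.0454)² = 0.00206
δQ/Q = √(0.00224) = 0.0473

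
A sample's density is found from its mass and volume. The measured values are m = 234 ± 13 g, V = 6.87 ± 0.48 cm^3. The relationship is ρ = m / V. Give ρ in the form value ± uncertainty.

For a monomial ρ ∝ m, V^-1, fractional errors add in quadrature:
  (1·δm/m)² = (1×0.0556)² = 0.00309;  (-1·δV/V)² = (-1×0.0699)² = 0.00488
δρ/ρ = √(0.00797) = 0.0893
ρ = 34.1 g/cm^3, so δρ = 0.0893 × 34.1 = 3.04 g/cm^3.

34.1 ± 3.04 g/cm^3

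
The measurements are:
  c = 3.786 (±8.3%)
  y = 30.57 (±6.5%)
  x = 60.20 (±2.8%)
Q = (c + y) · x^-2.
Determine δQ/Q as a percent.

8.10%

Let u = c + y = 34.36. δu = √(δc² + δy²) = √(0.0987 + 3.95) = 2.01, so δu/u = 0.0586.
Q is then a monomial in u, x:
δQ/Q = √((δu/u)² + (-2·δx/x)²) = √(0.00343 + 0.00314) = 0.0810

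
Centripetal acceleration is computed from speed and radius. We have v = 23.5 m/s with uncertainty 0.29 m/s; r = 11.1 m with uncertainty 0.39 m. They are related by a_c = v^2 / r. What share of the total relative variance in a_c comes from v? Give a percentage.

(δa_c/a_c)² = (2·δv/v)² + (-1·δr/r)²
  v term: (2×0.0123)² = 0.000609
  r term: (-1×0.0351)² = 0.00123
Total = 0.00184. Share from v = 0.000609/0.00184 = 0.330.

33.0%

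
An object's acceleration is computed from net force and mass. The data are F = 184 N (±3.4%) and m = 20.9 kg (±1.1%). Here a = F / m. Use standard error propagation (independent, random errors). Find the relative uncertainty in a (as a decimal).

Each factor contributes (exponent × relative error)² to (δa/a)²:
  (1·δF/F)² = (1×0.0340)² = 0.00116;  (-1·δm/m)² = (-1×0.0110)² = 0.000121
δa/a = √(0.00128) = 0.0357

0.0357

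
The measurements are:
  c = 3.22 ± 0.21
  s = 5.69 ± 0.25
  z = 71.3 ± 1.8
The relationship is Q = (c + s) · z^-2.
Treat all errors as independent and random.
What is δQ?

Let u = c + s = 8.91. δu = √(δc² + δs²) = √(0.0441 + 0.0625) = 0.326, so δu/u = 0.0366.
Q is then a monomial in u, z:
δQ/Q = √((δu/u)² + (-2·δz/z)²) = √(0.00134 + 0.00255) = 0.0624
Q = 0.00175, so δQ = 0.0624 × 0.00175 = 0.000109.

0.000109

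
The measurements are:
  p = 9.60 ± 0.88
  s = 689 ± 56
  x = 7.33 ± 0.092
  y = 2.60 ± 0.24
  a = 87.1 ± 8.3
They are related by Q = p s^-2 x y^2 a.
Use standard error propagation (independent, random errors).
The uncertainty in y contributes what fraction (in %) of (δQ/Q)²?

43.6%

(δQ/Q)² = (1·δp/p)² + (-2·δs/s)² + (1·δx/x)² + (2·δy/y)² + (1·δa/a)²
  p term: (1×0.0917)² = 0.00840
  s term: (-2×0.0813)² = 0.0264
  x term: (1×0.0126)² = 0.000158
  y term: (2×0.0923)² = 0.0341
  a term: (1×0.0953)² = 0.00908
Total = 0.0781. Share from y = 0.0341/0.0781 = 0.436.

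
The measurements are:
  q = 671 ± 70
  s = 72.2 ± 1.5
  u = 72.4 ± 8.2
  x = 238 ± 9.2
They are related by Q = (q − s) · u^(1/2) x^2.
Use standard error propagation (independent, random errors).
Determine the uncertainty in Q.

Let w = q − s = 599. δw = √(δq² + δs²) = √(4900 + 2.25) = 70.0, so δw/w = 0.117.
Q is then a monomial in w, u, x:
δQ/Q = √((δw/w)² + (½·δu/u)² + (2·δx/x)²) = √(0.0137 + 0.00321 + 0.00598) = 0.151
Q = 2.89e+08, so δQ = 0.151 × 2.89e+08 = 4.36e+07.

4.36e+07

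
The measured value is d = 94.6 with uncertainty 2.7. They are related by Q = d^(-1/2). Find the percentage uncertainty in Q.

Each factor contributes (exponent × relative error)² to (δQ/Q)²:
  (−½·δd/d)² = (-0.5×0.0285)² = 0.000204
δQ/Q = √(0.000204) = 0.0143

1.43%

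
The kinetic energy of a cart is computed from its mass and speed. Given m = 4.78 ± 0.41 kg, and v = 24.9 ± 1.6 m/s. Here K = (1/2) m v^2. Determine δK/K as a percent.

15.5%

K is a product of powers, so relative uncertainties combine in quadrature:
  (1·δm/m)² = (1×0.0858)² = 0.00736;  (2·δv/v)² = (2×0.0643)² = 0.0165
δK/K = √(0.0239) = 0.155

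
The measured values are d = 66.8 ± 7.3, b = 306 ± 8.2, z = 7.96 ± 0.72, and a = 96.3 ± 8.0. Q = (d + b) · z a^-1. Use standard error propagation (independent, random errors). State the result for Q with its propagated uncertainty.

30.8 ± 3.89

Let u = d + b = 373. δu = √(δd² + δb²) = √(53.3 + 67.2) = 11.0, so δu/u = 0.0294.
Q is then a monomial in u, z, a:
δQ/Q = √((δu/u)² + (1·δz/z)² + (-1·δa/a)²) = √(0.000867 + 0.00818 + 0.00690) = 0.126
Q = 30.8, so δQ = 0.126 × 30.8 = 3.89.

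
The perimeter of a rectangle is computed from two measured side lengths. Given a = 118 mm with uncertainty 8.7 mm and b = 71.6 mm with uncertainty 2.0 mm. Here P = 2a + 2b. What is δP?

17.9 mm

Each term contributes (cᵢ δxᵢ)² to (δP)²:
  (2·δa)² = 303;  (2·δb)² = 16.0
δP = √(319) = 17.9 mm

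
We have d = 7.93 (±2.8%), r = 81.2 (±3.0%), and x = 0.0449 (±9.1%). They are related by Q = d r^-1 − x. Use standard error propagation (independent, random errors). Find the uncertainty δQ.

0.00572

Let p = d·r^-1 = 0.0977. δp/p = √((1·δd/d)² + (-1·δr/r)²) = √(0.000784 + 0.000900) = 0.0410, so δp = 0.00401.
Q = p − x: δQ = √(δp² + δx²) = √(1.61e-05 + 1.67e-05) = 0.00572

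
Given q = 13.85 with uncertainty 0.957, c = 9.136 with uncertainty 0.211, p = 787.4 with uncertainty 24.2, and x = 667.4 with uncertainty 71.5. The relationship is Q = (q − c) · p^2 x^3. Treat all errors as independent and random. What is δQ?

Let u = q − c = 4.714. δu = √(δq² + δc²) = √(0.916 + 0.0445) = 0.980, so δu/u = 0.208.
Q is then a monomial in u, p, x:
δQ/Q = √((δu/u)² + (2·δp/p)² + (3·δx/x)²) = √(0.0432 + 0.00378 + 0.103) = 0.388
Q = 8.688e+14, so δQ = 0.388 × 8.688e+14 = 3.37e+14.

3.37e+14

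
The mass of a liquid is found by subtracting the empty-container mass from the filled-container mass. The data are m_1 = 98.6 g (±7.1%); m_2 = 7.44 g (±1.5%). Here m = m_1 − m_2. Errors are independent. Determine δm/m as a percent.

m is a linear combination, so absolute uncertainties add in quadrature:
  (δm_1)² = 49.0;  (δm_2)² = 0.0125
δm = √(49.0) = 7.00 g
m = 91.2 g, so δm/m = 7.00/91.2 = 0.0768.

7.68%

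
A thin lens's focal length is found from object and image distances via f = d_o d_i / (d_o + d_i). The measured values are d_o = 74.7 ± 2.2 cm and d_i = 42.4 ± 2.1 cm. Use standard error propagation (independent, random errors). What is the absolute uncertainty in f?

0.902 cm

∂f/∂d_o = (d_i/(d_o+d_i))² = 0.131;  ∂f/∂d_i = (d_o/(d_o+d_i))² = 0.407
δf = √((∂f/∂d_o · δd_o)² + (∂f/∂d_i · δd_i)²) = √(0.0832 + 0.730) = 0.902 cm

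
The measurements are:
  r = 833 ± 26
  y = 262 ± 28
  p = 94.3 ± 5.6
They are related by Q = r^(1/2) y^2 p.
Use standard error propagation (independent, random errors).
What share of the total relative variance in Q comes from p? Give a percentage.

(δQ/Q)² = (½·δr/r)² + (2·δy/y)² + (1·δp/p)²
  r term: (0.5×0.0312)² = 0.000244
  y term: (2×0.107)² = 0.0457
  p term: (1×0.0594)² = 0.00353
Total = 0.0495. Share from p = 0.00353/0.0495 = 0.0713.

7.13%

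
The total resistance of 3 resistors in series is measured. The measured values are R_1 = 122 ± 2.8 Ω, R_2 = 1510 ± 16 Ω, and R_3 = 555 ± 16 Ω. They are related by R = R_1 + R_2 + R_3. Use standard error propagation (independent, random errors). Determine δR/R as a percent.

1.04%

Absolute uncertainties add in quadrature for a linear combination:
  (δR_1)² = 7.84;  (δR_2)² = 256;  (δR_3)² = 256
δR = √(520) = 22.8 Ω
R = 2190 Ω, so δR/R = 22.8/2190 = 0.0104.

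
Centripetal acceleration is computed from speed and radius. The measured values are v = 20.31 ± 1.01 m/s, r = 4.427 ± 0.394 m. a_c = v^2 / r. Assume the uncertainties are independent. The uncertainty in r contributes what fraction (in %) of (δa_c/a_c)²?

(δa_c/a_c)² = (2·δv/v)² + (-1·δr/r)²
  v term: (2×0.0497)² = 0.00989
  r term: (-1×0.0890)² = 0.00792
Total = 0.0178. Share from r = 0.00792/0.0178 = 0.445.

44.5%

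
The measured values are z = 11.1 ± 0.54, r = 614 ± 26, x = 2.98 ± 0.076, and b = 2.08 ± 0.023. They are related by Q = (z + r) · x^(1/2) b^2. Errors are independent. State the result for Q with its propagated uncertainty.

Let u = z + r = 625. δu = √(δz² + δr²) = √(0.292 + 676) = 26.0, so δu/u = 0.0416.
Q is then a monomial in u, x, b:
δQ/Q = √((δu/u)² + (½·δx/x)² + (2·δb/b)²) = √(0.00173 + 0.000163 + 0.000489) = 0.0488
Q = 4670, so δQ = 0.0488 × 4670 = 228.

4670 ± 228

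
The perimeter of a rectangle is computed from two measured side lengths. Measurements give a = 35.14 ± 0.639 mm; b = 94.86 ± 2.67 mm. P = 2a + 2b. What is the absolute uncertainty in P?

5.49 mm

Sums and differences: (δP)² = Σ (cᵢ δxᵢ)².
  (2·δa)² = 1.63;  (2·δb)² = 28.5
δP = √(30.1) = 5.49 mm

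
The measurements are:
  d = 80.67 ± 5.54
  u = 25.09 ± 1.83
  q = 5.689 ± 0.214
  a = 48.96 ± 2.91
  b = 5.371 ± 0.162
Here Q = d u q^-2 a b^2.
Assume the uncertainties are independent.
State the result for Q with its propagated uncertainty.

88330 ± 13400

Products/powers → add relative errors in quadrature, weighted by exponent:
  (1·δd/d)² = (1×0.0687)² = 0.00472;  (1·δu/u)² = (1×0.0729)² = 0.00532;  (-2·δq/q)² = (-2×0.0376)² = 0.00566;  (1·δa/a)² = (1×0.0594)² = 0.00353;  (2·δb/b)² = (2×0.0302)² = 0.00364
δQ/Q = √(0.0229) = 0.151
Q = 88330, so δQ = 0.151 × 88330 = 13400.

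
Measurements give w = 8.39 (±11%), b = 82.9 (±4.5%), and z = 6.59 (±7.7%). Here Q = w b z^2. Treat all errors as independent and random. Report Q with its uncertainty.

For a monomial Q ∝ w, b, z^2, fractional errors add in quadrature:
  (1·δw/w)² = (1×0.110)² = 0.0121;  (1·δb/b)² = (1×0.0450)² = 0.00202;  (2·δz/z)² = (2×0.0770)² = 0.0237
δQ/Q = √(0.0378) = 0.195
Q = 30200, so δQ = 0.195 × 30200 = 5880.

30200 ± 5880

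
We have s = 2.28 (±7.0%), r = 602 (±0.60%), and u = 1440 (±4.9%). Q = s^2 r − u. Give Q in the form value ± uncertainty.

Let p = s^2·r = 3130. δp/p = √((2·δs/s)² + (1·δr/r)²) = √(0.0196 + 3.6e-05) = 0.140, so δp = 439.
Q = p − u: δQ = √(δp² + δu²) = √(1.92e+05 + 4980) = 444
Q = 1690.

1690 ± 444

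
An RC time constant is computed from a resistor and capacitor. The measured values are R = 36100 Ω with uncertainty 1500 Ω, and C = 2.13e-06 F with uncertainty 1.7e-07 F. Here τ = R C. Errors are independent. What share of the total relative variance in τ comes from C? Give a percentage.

78.7%

(δτ/τ)² = (1·δR/R)² + (1·δC/C)²
  R term: (1×0.0416)² = 0.00173
  C term: (1×0.0798)² = 0.00637
Total = 0.00810. Share from C = 0.00637/0.00810 = 0.787.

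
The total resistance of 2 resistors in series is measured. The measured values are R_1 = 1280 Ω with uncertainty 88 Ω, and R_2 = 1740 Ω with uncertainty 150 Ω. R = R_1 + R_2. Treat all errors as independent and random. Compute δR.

174 Ω

Sums and differences: (δR)² = Σ (cᵢ δxᵢ)².
  (δR_1)² = 7740;  (δR_2)² = 22500
δR = √(30200) = 174 Ω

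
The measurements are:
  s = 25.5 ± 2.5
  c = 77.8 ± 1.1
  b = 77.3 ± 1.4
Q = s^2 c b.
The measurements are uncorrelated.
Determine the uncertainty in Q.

Since Q is a product/quotient, work with relative uncertainties:
  (2·δs/s)² = (2×0.0980)² = 0.0384;  (1·δc/c)² = (1×0.0141)² = 0.000200;  (1·δb/b)² = (1×0.0181)² = 0.000328
δQ/Q = √(0.0390) = 0.197
Q = 3.91e+06, so δQ = 0.197 × 3.91e+06 = 7.72e+05.

7.72e+05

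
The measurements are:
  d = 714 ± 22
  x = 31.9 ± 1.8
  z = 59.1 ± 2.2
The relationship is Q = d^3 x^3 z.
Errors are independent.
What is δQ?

1.37e+14

Q is a product of powers, so relative uncertainties combine in quadrature:
  (3·δd/d)² = (3×0.0308)² = 0.00854;  (3·δx/x)² = (3×0.0564)² = 0.0287;  (1·δz/z)² = (1×0.0372)² = 0.00139
δQ/Q = √(0.0386) = 0.196
Q = 6.98e+14, so δQ = 0.196 × 6.98e+14 = 1.37e+14.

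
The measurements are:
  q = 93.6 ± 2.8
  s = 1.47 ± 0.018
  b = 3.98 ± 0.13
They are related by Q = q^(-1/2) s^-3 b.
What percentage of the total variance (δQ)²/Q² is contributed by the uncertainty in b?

40.4%

(δQ/Q)² = (−½·δq/q)² + (-3·δs/s)² + (1·δb/b)²
  q term: (-0.5×0.0299)² = 0.000224
  s term: (-3×0.0122)² = 0.00135
  b term: (1×0.0327)² = 0.00107
Total = 0.00264. Share from b = 0.00107/0.00264 = 0.404.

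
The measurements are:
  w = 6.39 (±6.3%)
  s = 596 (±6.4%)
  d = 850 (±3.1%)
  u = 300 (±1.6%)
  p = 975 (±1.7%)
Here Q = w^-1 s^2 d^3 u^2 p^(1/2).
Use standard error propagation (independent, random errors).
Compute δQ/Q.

0.173

For a monomial Q ∝ w^-1, s^2, d^3, u^2, p^(1/2), fractional errors add in quadrature:
  (-1·δw/w)² = (-1×0.0630)² = 0.00397;  (2·δs/s)² = (2×0.0640)² = 0.0164;  (3·δd/d)² = (3×0.0310)² = 0.00865;  (2·δu/u)² = (2×0.0160)² = 0.00102;  (½·δp/p)² = (0.5×0.0170)² = 7.23e-05
δQ/Q = √(0.0301) = 0.173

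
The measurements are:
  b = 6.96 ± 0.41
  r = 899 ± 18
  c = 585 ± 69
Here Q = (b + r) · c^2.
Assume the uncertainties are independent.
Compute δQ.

7.34e+07

Let u = b + r = 906. δu = √(δb² + δr²) = √(0.168 + 324) = 18.0, so δu/u = 0.0199.
Q is then a monomial in u, c:
δQ/Q = √((δu/u)² + (2·δc/c)²) = √(0.000395 + 0.0556) = 0.237
Q = 3.1e+08, so δQ = 0.237 × 3.1e+08 = 7.34e+07.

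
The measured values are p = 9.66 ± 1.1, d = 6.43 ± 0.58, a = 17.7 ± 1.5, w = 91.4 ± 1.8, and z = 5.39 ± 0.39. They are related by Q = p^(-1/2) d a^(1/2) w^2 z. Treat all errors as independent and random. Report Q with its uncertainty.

Each factor contributes (exponent × relative error)² to (δQ/Q)²:
  (−½·δp/p)² = (-0.5×0.114)² = 0.00324;  (1·δd/d)² = (1×0.0902)² = 0.00814;  (½·δa/a)² = (0.5×0.0847)² = 0.00180;  (2·δw/w)² = (2×0.0197)² = 0.00155;  (1·δz/z)² = (1×0.0724)² = 0.00524
δQ/Q = √(0.0200) = 0.141
Q = 3.92e+05, so δQ = 0.141 × 3.92e+05 = 55400.

(3.92 ± 0.554) × 10^5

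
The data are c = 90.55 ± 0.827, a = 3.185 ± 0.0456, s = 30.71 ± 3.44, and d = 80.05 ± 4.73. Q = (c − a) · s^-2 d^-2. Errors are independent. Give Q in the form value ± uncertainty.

(1.446 ± 0.366) × 10^-5

Let u = c − a = 87.36. δu = √(δc² + δa²) = √(0.684 + 0.00208) = 0.828, so δu/u = 0.00948.
Q is then a monomial in u, s, d:
δQ/Q = √((δu/u)² + (-2·δs/s)² + (-2·δd/d)²) = √(8.99e-05 + 0.0502 + 0.0140) = 0.253
Q = 1.446e-05, so δQ = 0.253 × 1.446e-05 = 3.66e-06.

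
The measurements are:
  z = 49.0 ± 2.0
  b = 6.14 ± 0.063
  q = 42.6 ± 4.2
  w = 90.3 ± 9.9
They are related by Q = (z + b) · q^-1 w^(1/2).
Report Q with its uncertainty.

12.3 ± 1.46

Let u = z + b = 55.1. δu = √(δz² + δb²) = √(4.00 + 0.00397) = 2.00, so δu/u = 0.0363.
Q is then a monomial in u, q, w:
δQ/Q = √((δu/u)² + (-1·δq/q)² + (½·δw/w)²) = √(0.00132 + 0.00972 + 0.00300) = 0.118
Q = 12.3, so δQ = 0.118 × 12.3 = 1.46.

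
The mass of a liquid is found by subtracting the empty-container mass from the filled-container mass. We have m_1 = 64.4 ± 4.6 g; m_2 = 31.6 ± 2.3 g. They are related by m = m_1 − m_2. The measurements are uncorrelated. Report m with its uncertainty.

Each term contributes (cᵢ δxᵢ)² to (δm)²:
  (δm_1)² = 21.2;  (δm_2)² = 5.29
δm = √(26.4) = 5.14 g
m = 32.8 g.

32.8 ± 5.14 g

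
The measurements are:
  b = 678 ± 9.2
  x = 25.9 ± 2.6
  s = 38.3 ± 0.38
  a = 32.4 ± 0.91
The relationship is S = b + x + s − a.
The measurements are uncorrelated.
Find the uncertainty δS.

9.61

For a sum/difference, combine absolute errors in quadrature:
  (δb)² = 84.6;  (δx)² = 6.76;  (δs)² = 0.144;  (δa)² = 0.828
δS = √(92.4) = 9.61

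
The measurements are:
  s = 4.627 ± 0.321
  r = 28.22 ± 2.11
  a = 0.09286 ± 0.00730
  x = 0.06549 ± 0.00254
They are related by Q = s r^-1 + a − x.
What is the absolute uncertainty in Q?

Let p = s·r^-1 = 0.1640. δp/p = √((1·δs/s)² + (-1·δr/r)²) = √(0.00481 + 0.00559) = 0.102, so δp = 0.0167.
Q = p + a − x: δQ = √(δp² + δa² + δx²) = √(0.000280 + 5.33e-05 + 6.45e-06) = 0.0184

0.0184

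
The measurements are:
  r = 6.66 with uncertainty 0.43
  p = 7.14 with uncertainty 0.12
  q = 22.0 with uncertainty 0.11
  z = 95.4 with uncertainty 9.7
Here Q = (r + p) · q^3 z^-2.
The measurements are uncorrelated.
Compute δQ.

Let u = r + p = 13.8. δu = √(δr² + δp²) = √(0.185 + 0.0144) = 0.446, so δu/u = 0.0324.
Q is then a monomial in u, q, z:
δQ/Q = √((δu/u)² + (3·δq/q)² + (-2·δz/z)²) = √(0.00105 + 0.000225 + 0.0414) = 0.206
Q = 16.1, so δQ = 0.206 × 16.1 = 3.33.

3.33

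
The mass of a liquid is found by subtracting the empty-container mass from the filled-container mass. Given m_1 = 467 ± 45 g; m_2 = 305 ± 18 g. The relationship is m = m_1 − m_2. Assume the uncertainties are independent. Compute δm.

48.5 g

Sums and differences: (δm)² = Σ (cᵢ δxᵢ)².
  (δm_1)² = 2020;  (δm_2)² = 324
δm = √(2350) = 48.5 g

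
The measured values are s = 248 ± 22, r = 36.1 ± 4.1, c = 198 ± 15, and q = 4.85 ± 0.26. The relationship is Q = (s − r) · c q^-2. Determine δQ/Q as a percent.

Let u = s − r = 212. δu = √(δs² + δr²) = √(484 + 16.8) = 22.4, so δu/u = 0.106.
Q is then a monomial in u, c, q:
δQ/Q = √((δu/u)² + (1·δc/c)² + (-2·δq/q)²) = √(0.0112 + 0.00574 + 0.0115) = 0.168

16.8%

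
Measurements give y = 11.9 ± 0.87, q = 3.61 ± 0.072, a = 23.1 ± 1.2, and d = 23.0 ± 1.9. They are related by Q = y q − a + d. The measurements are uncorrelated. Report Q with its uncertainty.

Let p = y·q = 43.0. δp/p = √((1·δy/y)² + (1·δq/q)²) = √(0.00534 + 0.000398) = 0.0758, so δp = 3.26.
Q = p − a + d: δQ = √(δp² + δa² + δd²) = √(10.6 + 1.44 + 3.61) = 3.96
Q = 42.9.

42.9 ± 3.96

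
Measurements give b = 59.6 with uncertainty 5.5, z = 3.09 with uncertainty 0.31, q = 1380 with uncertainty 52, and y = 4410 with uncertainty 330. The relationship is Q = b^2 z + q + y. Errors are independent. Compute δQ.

Let p = b^2·z = 11000. δp/p = √((2·δb/b)² + (1·δz/z)²) = √(0.0341 + 0.0101) = 0.210, so δp = 2310.
Q = p + q + y: δQ = √(δp² + δq² + δy²) = √(5.32e+06 + 2700 + 1.09e+05) = 2330

2330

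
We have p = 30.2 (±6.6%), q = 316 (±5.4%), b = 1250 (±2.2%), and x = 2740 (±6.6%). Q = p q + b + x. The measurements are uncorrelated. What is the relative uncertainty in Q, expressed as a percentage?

Let w = p·q = 9540. δw/w = √((1·δp/p)² + (1·δq/q)²) = √(0.00436 + 0.00292) = 0.0853, so δw = 814.
Q = w + b + x: δQ = √(δw² + δb² + δx²) = √(6.62e+05 + 756 + 32700) = 834
Q = 13500, so δQ/Q = 834/13500 = 0.0616.

6.16%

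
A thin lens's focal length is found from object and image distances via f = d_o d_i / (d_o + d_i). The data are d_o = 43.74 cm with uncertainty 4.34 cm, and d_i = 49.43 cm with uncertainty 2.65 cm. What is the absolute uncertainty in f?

1.35 cm

∂f/∂d_o = (d_i/(d_o+d_i))² = 0.281;  ∂f/∂d_i = (d_o/(d_o+d_i))² = 0.220
δf = √((∂f/∂d_o · δd_o)² + (∂f/∂d_i · δd_i)²) = √(1.49 + 0.341) = 1.35 cm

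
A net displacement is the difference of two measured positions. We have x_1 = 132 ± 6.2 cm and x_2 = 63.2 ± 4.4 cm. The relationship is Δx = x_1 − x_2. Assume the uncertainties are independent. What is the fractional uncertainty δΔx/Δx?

0.111

Sums and differences: (δΔx)² = Σ (cᵢ δxᵢ)².
  (δx_1)² = 38.4;  (δx_2)² = 19.4
δΔx = √(57.8) = 7.60 cm
Δx = 68.8 cm, so δΔx/Δx = 7.60/68.8 = 0.111.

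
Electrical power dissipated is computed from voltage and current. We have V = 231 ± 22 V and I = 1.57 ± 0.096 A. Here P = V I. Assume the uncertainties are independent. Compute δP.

41.0 W

Relative error in a monomial: (δP/P)² = Σ (nᵢ · δxᵢ/xᵢ)².
  (1·δV/V)² = (1×0.0952)² = 0.00907;  (1·δI/I)² = (1×0.0611)² = 0.00374
δP/P = √(0.0128) = 0.113
P = 363 W, so δP = 0.113 × 363 = 41.0 W.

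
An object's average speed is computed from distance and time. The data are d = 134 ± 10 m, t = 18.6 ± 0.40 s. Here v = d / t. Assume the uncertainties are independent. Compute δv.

0.560 m/s

Each factor contributes (exponent × relative error)² to (δv/v)²:
  (1·δd/d)² = (1×0.0746)² = 0.00557;  (-1·δt/t)² = (-1×0.0215)² = 0.000462
δv/v = √(0.00603) = 0.0777
v = 7.20 m/s, so δv = 0.0777 × 7.20 = 0.560 m/s.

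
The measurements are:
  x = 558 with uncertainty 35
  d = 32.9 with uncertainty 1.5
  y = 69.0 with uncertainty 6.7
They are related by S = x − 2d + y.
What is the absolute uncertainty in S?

Absolute uncertainties add in quadrature for a linear combination:
  (δx)² = 1220;  (2·δd)² = 9.00;  (δy)² = 44.9
δS = √(1280) = 35.8

35.8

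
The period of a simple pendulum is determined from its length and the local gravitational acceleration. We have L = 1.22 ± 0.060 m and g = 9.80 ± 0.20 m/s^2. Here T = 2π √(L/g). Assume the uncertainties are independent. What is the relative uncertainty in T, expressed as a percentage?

For a monomial T ∝ L^(1/2), g^(-1/2), fractional errors add in quadrature:
  (½·δL/L)² = (0.5×0.0492)² = 0.000605;  (−½·δg/g)² = (-0.5×0.0204)² = 0.000104
δT/T = √(0.000709) = 0.0266

2.66%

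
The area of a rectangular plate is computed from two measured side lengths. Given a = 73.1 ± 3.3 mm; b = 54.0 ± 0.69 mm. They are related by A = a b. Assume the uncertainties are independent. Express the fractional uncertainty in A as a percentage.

For a monomial A ∝ a, b, fractional errors add in quadrature:
  (1·δa/a)² = (1×0.0451)² = 0.00204;  (1·δb/b)² = (1×0.0128)² = 0.000163
δA/A = √(0.00220) = 0.0469

4.69%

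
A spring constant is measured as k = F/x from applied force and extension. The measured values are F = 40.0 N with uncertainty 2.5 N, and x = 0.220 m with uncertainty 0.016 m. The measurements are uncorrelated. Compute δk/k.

Relative error in a monomial: (δk/k)² = Σ (nᵢ · δxᵢ/xᵢ)².
  (1·δF/F)² = (1×0.0625)² = 0.00391;  (-1·δx/x)² = (-1×0.0727)² = 0.00529
δk/k = √(0.00920) = 0.0959

0.0959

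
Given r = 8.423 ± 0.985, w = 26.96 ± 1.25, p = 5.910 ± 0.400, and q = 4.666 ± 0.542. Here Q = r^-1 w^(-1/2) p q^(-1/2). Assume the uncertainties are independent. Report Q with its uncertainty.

Q is a product of powers, so relative uncertainties combine in quadrature:
  (-1·δr/r)² = (-1×0.117)² = 0.0137;  (−½·δw/w)² = (-0.5×0.0464)² = 0.000537;  (1·δp/p)² = (1×0.0677)² = 0.00458;  (−½·δq/q)² = (-0.5×0.116)² = 0.00337
δQ/Q = √(0.0222) = 0.149
Q = 0.06256, so δQ = 0.149 × 0.06256 = 0.00931.

0.06256 ± 0.00931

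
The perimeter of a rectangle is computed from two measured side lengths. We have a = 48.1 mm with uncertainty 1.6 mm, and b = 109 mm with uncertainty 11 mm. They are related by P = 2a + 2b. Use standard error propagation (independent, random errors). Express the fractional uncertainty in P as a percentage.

7.08%

Absolute uncertainties add in quadrature for a linear combination:
  (2·δa)² = 10.2;  (2·δb)² = 484
δP = √(494) = 22.2 mm
P = 314 mm, so δP/P = 22.2/314 = 0.0708.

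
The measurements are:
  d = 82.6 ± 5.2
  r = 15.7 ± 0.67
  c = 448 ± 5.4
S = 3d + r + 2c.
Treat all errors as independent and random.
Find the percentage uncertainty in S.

1.64%

Sums and differences: (δS)² = Σ (cᵢ δxᵢ)².
  (3·δd)² = 243;  (δr)² = 0.449;  (2·δc)² = 117
δS = √(360) = 19.0
S = 1160, so δS/S = 19.0/1160 = 0.0164.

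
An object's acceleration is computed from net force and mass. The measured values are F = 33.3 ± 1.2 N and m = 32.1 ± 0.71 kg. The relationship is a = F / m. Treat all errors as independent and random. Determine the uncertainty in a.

0.0439 m/s^2

Since a is a product/quotient, work with relative uncertainties:
  (1·δF/F)² = (1×0.0360)² = 0.00130;  (-1·δm/m)² = (-1×0.0221)² = 0.000489
δa/a = √(0.00179) = 0.0423
a = 1.04 m/s^2, so δa = 0.0423 × 1.04 = 0.0439 m/s^2.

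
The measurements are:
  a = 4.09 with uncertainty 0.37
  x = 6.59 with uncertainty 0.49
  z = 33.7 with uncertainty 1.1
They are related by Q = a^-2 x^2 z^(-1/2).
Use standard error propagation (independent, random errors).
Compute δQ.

0.105

Products/powers → add relative errors in quadrature, weighted by exponent:
  (-2·δa/a)² = (-2×0.0905)² = 0.0327;  (2·δx/x)² = (2×0.0744)² = 0.0221;  (−½·δz/z)² = (-0.5×0.0326)² = 0.000266
δQ/Q = √(0.0551) = 0.235
Q = 0.447, so δQ = 0.235 × 0.447 = 0.105.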